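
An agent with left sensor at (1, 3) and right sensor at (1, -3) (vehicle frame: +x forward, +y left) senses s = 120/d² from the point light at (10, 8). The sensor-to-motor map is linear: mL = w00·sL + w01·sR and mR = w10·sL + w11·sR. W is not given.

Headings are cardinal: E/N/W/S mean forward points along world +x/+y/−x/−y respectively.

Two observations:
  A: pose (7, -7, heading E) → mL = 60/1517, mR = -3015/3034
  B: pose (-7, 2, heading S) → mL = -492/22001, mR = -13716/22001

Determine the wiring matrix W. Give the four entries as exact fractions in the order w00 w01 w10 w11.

1/2 -1 -1 -1/2

obs A: pose=(7,-7,E) → sL=30/37, sR=15/41, mL=60/1517, mR=-3015/3034
obs B: pose=(-7,2,S) → sL=24/49, sR=120/449, mL=-492/22001, mR=-13716/22001
sensor matrix S = [[30/37, 15/41], [24/49, 120/449]]; det S = 1251720/33375517
solve [mL_A; mL_B] = S·[w00; w01] and [mR_A; mR_B] = S·[w10; w11]:
  w00 = 1/2, w01 = -1, w10 = -1, w11 = -1/2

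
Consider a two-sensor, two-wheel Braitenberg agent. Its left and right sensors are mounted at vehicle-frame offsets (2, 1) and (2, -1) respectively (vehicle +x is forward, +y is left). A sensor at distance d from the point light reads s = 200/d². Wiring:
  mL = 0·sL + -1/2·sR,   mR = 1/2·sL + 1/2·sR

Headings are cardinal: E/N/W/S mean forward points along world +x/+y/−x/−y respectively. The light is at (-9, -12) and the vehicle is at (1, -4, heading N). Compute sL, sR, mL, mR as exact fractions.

left sensor world pos  = (0, -2); dL² = 181
right sensor world pos = (2, -2); dR² = 221
sL = 200/181 = 200/181
sR = 200/221 = 200/221
mL = 0·sL + -1/2·sR = -100/221
mR = 1/2·sL + 1/2·sR = 40200/40001

200/181 200/221 -100/221 40200/40001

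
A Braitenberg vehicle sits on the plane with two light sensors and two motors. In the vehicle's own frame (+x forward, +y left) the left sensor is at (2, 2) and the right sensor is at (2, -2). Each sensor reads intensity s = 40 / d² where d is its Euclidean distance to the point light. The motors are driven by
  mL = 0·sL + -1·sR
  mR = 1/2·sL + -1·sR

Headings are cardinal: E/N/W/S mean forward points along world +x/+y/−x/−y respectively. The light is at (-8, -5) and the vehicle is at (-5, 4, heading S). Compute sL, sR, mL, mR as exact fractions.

20/37 4/5 -4/5 -98/185

left sensor world pos  = (-3, 2); dL² = 74
right sensor world pos = (-7, 2); dR² = 50
sL = 40/74 = 20/37
sR = 40/50 = 4/5
mL = 0·sL + -1·sR = -4/5
mR = 1/2·sL + -1·sR = -98/185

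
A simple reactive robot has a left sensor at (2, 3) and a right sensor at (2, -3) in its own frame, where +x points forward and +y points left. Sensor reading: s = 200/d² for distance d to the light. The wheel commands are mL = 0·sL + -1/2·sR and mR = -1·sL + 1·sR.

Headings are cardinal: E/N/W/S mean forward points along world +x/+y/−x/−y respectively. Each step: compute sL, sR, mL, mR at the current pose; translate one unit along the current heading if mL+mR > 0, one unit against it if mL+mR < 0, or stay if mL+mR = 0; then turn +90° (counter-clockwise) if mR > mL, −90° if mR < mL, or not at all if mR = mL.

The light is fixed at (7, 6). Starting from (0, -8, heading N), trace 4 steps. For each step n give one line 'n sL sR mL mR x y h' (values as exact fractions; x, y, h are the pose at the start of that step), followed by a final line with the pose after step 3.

0 50/61 5/4 -5/8 105/244 0 -8 N
1 40/81 8/9 -4/9 32/81 0 -9 W
2 100/149 20/37 -10/37 -720/5513 1 -9 S
3 200/137 40/61 -20/61 -6720/8357 1 -8 E
final 0 -8 S

n=0: pose=(0,-8,N); sL=50/61, sR=5/4; mL=-5/8, mR=105/244; mL+mR=-95/488 → advance -1; mR−mL=515/488 → turn +1·90°
n=1: pose=(0,-9,W); sL=40/81, sR=8/9; mL=-4/9, mR=32/81; mL+mR=-4/81 → advance -1; mR−mL=68/81 → turn +1·90°
n=2: pose=(1,-9,S); sL=100/149, sR=20/37; mL=-10/37, mR=-720/5513; mL+mR=-2210/5513 → advance -1; mR−mL=770/5513 → turn +1·90°
n=3: pose=(1,-8,E); sL=200/137, sR=40/61; mL=-20/61, mR=-6720/8357; mL+mR=-9460/8357 → advance -1; mR−mL=-3980/8357 → turn -1·90°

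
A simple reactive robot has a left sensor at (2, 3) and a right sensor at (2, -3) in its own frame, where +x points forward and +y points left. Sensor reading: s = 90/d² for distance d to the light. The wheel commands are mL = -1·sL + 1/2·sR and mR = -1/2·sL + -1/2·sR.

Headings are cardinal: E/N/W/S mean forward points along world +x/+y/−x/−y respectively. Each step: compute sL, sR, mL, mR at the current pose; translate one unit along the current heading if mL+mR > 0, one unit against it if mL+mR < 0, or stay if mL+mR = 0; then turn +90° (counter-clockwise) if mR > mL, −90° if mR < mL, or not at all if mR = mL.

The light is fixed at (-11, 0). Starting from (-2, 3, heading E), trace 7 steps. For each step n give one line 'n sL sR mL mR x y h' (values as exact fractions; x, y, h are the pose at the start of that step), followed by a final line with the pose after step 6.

0 90/157 90/121 -3825/18997 -12510/18997 -2 3 E
1 45/61 45/13 1575/1586 -1665/793 -3 3 S
2 90/37 18/17 -1197/629 -1098/629 -3 4 W
3 45/74 9/4 153/296 -423/296 -2 4 S
4 90/53 90/113 -7785/5989 -7470/5989 -2 5 W
5 45/89 45/29 1395/5162 -2655/2581 -1 5 S
6 90/73 18/29 -1953/2117 -1962/2117 -1 6 W
final 0 6 N

n=0: pose=(-2,3,E); sL=90/157, sR=90/121; mL=-3825/18997, mR=-12510/18997; mL+mR=-135/157 → advance -1; mR−mL=-8685/18997 → turn -1·90°
n=1: pose=(-3,3,S); sL=45/61, sR=45/13; mL=1575/1586, mR=-1665/793; mL+mR=-135/122 → advance -1; mR−mL=-4905/1586 → turn -1·90°
n=2: pose=(-3,4,W); sL=90/37, sR=18/17; mL=-1197/629, mR=-1098/629; mL+mR=-135/37 → advance -1; mR−mL=99/629 → turn +1·90°
n=3: pose=(-2,4,S); sL=45/74, sR=9/4; mL=153/296, mR=-423/296; mL+mR=-135/148 → advance -1; mR−mL=-72/37 → turn -1·90°
n=4: pose=(-2,5,W); sL=90/53, sR=90/113; mL=-7785/5989, mR=-7470/5989; mL+mR=-135/53 → advance -1; mR−mL=315/5989 → turn +1·90°
n=5: pose=(-1,5,S); sL=45/89, sR=45/29; mL=1395/5162, mR=-2655/2581; mL+mR=-135/178 → advance -1; mR−mL=-6705/5162 → turn -1·90°
n=6: pose=(-1,6,W); sL=90/73, sR=18/29; mL=-1953/2117, mR=-1962/2117; mL+mR=-135/73 → advance -1; mR−mL=-9/2117 → turn -1·90°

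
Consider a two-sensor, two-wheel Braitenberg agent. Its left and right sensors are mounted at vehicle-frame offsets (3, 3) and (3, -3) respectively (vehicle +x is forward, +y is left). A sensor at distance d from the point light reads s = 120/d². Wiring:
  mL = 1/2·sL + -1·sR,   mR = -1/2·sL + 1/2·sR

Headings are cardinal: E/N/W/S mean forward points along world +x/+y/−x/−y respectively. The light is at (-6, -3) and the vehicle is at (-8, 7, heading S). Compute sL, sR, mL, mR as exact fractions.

12/5 60/37 -78/185 -72/185

left sensor world pos  = (-5, 4); dL² = 50
right sensor world pos = (-11, 4); dR² = 74
sL = 120/50 = 12/5
sR = 120/74 = 60/37
mL = 1/2·sL + -1·sR = -78/185
mR = -1/2·sL + 1/2·sR = -72/185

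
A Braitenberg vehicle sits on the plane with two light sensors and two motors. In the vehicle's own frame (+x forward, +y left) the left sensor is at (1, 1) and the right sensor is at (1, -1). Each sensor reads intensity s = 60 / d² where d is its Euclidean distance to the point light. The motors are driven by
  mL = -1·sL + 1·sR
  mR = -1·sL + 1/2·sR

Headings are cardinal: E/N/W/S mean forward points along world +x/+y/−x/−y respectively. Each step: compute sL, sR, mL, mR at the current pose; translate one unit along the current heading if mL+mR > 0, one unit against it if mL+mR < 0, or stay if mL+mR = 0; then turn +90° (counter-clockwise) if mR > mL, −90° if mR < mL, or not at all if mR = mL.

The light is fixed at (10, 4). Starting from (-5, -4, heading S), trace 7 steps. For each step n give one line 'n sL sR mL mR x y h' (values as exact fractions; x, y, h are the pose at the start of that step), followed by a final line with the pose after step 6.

0 60/277 60/337 -3600/93349 -11910/93349 -5 -4 S
1 3/16 15/73 21/1168 -99/1168 -5 -3 W
2 20/87 12/41 224/3567 -298/3567 -4 -3 N
3 30/109 6/25 -96/2725 -423/2725 -4 -4 E
4 60/277 60/337 -3600/93349 -11910/93349 -5 -4 S
5 3/16 15/73 21/1168 -99/1168 -5 -3 W
6 20/87 12/41 224/3567 -298/3567 -4 -3 N
final -4 -4 E

n=0: pose=(-5,-4,S); sL=60/277, sR=60/337; mL=-3600/93349, mR=-11910/93349; mL+mR=-15510/93349 → advance -1; mR−mL=-30/337 → turn -1·90°
n=1: pose=(-5,-3,W); sL=3/16, sR=15/73; mL=21/1168, mR=-99/1168; mL+mR=-39/584 → advance -1; mR−mL=-15/146 → turn -1·90°
n=2: pose=(-4,-3,N); sL=20/87, sR=12/41; mL=224/3567, mR=-298/3567; mL+mR=-74/3567 → advance -1; mR−mL=-6/41 → turn -1·90°
n=3: pose=(-4,-4,E); sL=30/109, sR=6/25; mL=-96/2725, mR=-423/2725; mL+mR=-519/2725 → advance -1; mR−mL=-3/25 → turn -1·90°
n=4: pose=(-5,-4,S); sL=60/277, sR=60/337; mL=-3600/93349, mR=-11910/93349; mL+mR=-15510/93349 → advance -1; mR−mL=-30/337 → turn -1·90°
n=5: pose=(-5,-3,W); sL=3/16, sR=15/73; mL=21/1168, mR=-99/1168; mL+mR=-39/584 → advance -1; mR−mL=-15/146 → turn -1·90°
n=6: pose=(-4,-3,N); sL=20/87, sR=12/41; mL=224/3567, mR=-298/3567; mL+mR=-74/3567 → advance -1; mR−mL=-6/41 → turn -1·90°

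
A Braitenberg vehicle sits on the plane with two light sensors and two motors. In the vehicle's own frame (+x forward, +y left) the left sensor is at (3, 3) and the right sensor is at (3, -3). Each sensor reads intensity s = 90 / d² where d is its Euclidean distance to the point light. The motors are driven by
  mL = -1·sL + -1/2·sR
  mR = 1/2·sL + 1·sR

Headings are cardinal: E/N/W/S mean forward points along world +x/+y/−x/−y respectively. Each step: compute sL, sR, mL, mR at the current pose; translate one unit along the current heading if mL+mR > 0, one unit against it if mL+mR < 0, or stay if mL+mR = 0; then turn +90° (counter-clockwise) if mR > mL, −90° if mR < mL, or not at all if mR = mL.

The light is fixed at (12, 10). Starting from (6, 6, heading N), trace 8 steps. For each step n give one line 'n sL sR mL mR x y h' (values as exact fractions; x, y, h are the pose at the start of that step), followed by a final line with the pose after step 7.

0 45/41 9 -459/82 783/82 6 6 N
1 10/13 10/9 -155/117 175/117 6 7 W
2 45/26 45/68 -3645/1768 675/442 5 7 S
3 90/17 90/41 -4455/697 3375/697 5 8 E
4 45/61 45/13 -3915/1586 6075/1586 4 8 N
5 90/137 18/25 -3483/3425 3591/3425 4 9 W
6 45/26 9/16 -837/416 297/208 3 9 S
7 2 2 -3 3 3 10 E
final 3 10 N

n=0: pose=(6,6,N); sL=45/41, sR=9; mL=-459/82, mR=783/82; mL+mR=162/41 → advance +1; mR−mL=621/41 → turn +1·90°
n=1: pose=(6,7,W); sL=10/13, sR=10/9; mL=-155/117, mR=175/117; mL+mR=20/117 → advance +1; mR−mL=110/39 → turn +1·90°
n=2: pose=(5,7,S); sL=45/26, sR=45/68; mL=-3645/1768, mR=675/442; mL+mR=-945/1768 → advance -1; mR−mL=6345/1768 → turn +1·90°
n=3: pose=(5,8,E); sL=90/17, sR=90/41; mL=-4455/697, mR=3375/697; mL+mR=-1080/697 → advance -1; mR−mL=7830/697 → turn +1·90°
n=4: pose=(4,8,N); sL=45/61, sR=45/13; mL=-3915/1586, mR=6075/1586; mL+mR=1080/793 → advance +1; mR−mL=4995/793 → turn +1·90°
n=5: pose=(4,9,W); sL=90/137, sR=18/25; mL=-3483/3425, mR=3591/3425; mL+mR=108/3425 → advance +1; mR−mL=7074/3425 → turn +1·90°
n=6: pose=(3,9,S); sL=45/26, sR=9/16; mL=-837/416, mR=297/208; mL+mR=-243/416 → advance -1; mR−mL=1431/416 → turn +1·90°
n=7: pose=(3,10,E); sL=2, sR=2; mL=-3, mR=3; mL+mR=0 → advance +0; mR−mL=6 → turn +1·90°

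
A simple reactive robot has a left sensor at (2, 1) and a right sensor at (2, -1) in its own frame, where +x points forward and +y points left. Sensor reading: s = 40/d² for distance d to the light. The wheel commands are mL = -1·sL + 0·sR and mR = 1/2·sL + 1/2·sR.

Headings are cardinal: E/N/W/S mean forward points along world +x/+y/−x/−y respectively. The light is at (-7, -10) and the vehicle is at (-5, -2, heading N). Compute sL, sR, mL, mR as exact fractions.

left sensor world pos  = (-6, 0); dL² = 101
right sensor world pos = (-4, 0); dR² = 109
sL = 40/101 = 40/101
sR = 40/109 = 40/109
mL = -1·sL + 0·sR = -40/101
mR = 1/2·sL + 1/2·sR = 4200/11009

40/101 40/109 -40/101 4200/11009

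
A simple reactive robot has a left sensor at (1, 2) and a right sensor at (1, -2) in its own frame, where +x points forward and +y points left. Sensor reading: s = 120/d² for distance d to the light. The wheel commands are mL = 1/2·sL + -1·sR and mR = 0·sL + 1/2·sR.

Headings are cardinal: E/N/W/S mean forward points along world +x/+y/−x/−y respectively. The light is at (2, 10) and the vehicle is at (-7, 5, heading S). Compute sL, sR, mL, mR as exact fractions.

24/17 120/157 -156/2669 60/157

left sensor world pos  = (-5, 4); dL² = 85
right sensor world pos = (-9, 4); dR² = 157
sL = 120/85 = 24/17
sR = 120/157 = 120/157
mL = 1/2·sL + -1·sR = -156/2669
mR = 0·sL + 1/2·sR = 60/157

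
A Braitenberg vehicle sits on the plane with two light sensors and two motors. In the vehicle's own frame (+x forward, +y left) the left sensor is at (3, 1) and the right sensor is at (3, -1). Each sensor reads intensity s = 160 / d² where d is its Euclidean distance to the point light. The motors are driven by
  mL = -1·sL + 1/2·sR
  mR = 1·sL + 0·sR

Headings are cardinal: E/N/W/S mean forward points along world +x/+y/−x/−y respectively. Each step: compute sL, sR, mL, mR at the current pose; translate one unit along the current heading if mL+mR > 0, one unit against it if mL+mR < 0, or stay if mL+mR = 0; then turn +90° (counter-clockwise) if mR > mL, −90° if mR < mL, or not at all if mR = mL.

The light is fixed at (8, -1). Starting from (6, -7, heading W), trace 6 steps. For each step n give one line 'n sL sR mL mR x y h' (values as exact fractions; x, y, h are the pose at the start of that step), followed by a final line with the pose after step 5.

0 80/37 16/5 -104/185 80/37 6 -7 W
1 32/17 160/97 -1744/1649 32/17 5 -7 S
2 40/9 5/2 -115/36 40/9 5 -8 E
3 32/5 160/17 -144/85 32/5 6 -8 N
4 80/37 16/5 -104/185 80/37 6 -7 W
5 32/17 160/97 -1744/1649 32/17 5 -7 S
final 5 -8 E

n=0: pose=(6,-7,W); sL=80/37, sR=16/5; mL=-104/185, mR=80/37; mL+mR=8/5 → advance +1; mR−mL=504/185 → turn +1·90°
n=1: pose=(5,-7,S); sL=32/17, sR=160/97; mL=-1744/1649, mR=32/17; mL+mR=80/97 → advance +1; mR−mL=4848/1649 → turn +1·90°
n=2: pose=(5,-8,E); sL=40/9, sR=5/2; mL=-115/36, mR=40/9; mL+mR=5/4 → advance +1; mR−mL=275/36 → turn +1·90°
n=3: pose=(6,-8,N); sL=32/5, sR=160/17; mL=-144/85, mR=32/5; mL+mR=80/17 → advance +1; mR−mL=688/85 → turn +1·90°
n=4: pose=(6,-7,W); sL=80/37, sR=16/5; mL=-104/185, mR=80/37; mL+mR=8/5 → advance +1; mR−mL=504/185 → turn +1·90°
n=5: pose=(5,-7,S); sL=32/17, sR=160/97; mL=-1744/1649, mR=32/17; mL+mR=80/97 → advance +1; mR−mL=4848/1649 → turn +1·90°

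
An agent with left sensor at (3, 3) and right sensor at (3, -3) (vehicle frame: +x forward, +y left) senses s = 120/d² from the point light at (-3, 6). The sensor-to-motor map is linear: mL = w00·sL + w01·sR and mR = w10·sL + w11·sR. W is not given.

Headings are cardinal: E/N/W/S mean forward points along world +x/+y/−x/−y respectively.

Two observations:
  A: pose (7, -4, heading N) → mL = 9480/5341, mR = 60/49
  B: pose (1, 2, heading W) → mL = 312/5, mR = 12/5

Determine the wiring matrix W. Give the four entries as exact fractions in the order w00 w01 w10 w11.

obs A: pose=(7,-4,N) → sL=60/49, sR=60/109, mL=9480/5341, mR=60/49
obs B: pose=(1,2,W) → sL=12/5, sR=60, mL=312/5, mR=12/5
sensor matrix S = [[60/49, 60/109], [12/5, 60]]; det S = 385344/5341
solve [mL_A; mL_B] = S·[w00; w01] and [mR_A; mR_B] = S·[w10; w11]:
  w00 = 1, w01 = 1, w10 = 1, w11 = 0

1 1 1 0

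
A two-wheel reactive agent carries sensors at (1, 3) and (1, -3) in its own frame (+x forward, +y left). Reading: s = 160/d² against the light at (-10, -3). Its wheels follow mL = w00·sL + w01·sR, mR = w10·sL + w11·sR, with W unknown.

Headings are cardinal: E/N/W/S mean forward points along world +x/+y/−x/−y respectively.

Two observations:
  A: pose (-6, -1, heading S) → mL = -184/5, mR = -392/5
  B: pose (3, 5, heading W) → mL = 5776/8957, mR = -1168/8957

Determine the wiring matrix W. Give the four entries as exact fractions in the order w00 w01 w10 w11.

1 -1/2 1/2 -1

obs A: pose=(-6,-1,S) → sL=16/5, sR=80, mL=-184/5, mR=-392/5
obs B: pose=(3,5,W) → sL=160/169, sR=32/53, mL=5776/8957, mR=-1168/8957
sensor matrix S = [[16/5, 80], [160/169, 32/53]]; det S = -3305472/44785
solve [mL_A; mL_B] = S·[w00; w01] and [mR_A; mR_B] = S·[w10; w11]:
  w00 = 1, w01 = -1/2, w10 = 1/2, w11 = -1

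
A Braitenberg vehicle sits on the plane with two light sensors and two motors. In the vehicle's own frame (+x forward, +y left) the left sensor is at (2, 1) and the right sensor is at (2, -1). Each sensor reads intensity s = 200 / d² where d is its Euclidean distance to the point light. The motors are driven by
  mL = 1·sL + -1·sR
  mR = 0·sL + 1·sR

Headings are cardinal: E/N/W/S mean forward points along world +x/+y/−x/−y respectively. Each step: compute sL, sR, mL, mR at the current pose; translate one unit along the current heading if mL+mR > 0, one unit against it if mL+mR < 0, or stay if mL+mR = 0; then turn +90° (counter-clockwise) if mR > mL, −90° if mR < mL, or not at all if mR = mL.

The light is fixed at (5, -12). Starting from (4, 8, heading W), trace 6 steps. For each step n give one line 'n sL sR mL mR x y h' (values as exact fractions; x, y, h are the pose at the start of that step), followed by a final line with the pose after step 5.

0 20/37 4/9 32/333 4/9 4 8 W
1 8/13 200/333 64/4329 200/333 3 8 S
2 1/2 50/81 -19/162 50/81 3 7 E
3 40/89 200/441 -160/39249 200/441 4 7 N
4 20/37 4/9 32/333 4/9 4 8 W
5 8/13 200/333 64/4329 200/333 3 8 S
final 3 7 E

n=0: pose=(4,8,W); sL=20/37, sR=4/9; mL=32/333, mR=4/9; mL+mR=20/37 → advance +1; mR−mL=116/333 → turn +1·90°
n=1: pose=(3,8,S); sL=8/13, sR=200/333; mL=64/4329, mR=200/333; mL+mR=8/13 → advance +1; mR−mL=2536/4329 → turn +1·90°
n=2: pose=(3,7,E); sL=1/2, sR=50/81; mL=-19/162, mR=50/81; mL+mR=1/2 → advance +1; mR−mL=119/162 → turn +1·90°
n=3: pose=(4,7,N); sL=40/89, sR=200/441; mL=-160/39249, mR=200/441; mL+mR=40/89 → advance +1; mR−mL=17960/39249 → turn +1·90°
n=4: pose=(4,8,W); sL=20/37, sR=4/9; mL=32/333, mR=4/9; mL+mR=20/37 → advance +1; mR−mL=116/333 → turn +1·90°
n=5: pose=(3,8,S); sL=8/13, sR=200/333; mL=64/4329, mR=200/333; mL+mR=8/13 → advance +1; mR−mL=2536/4329 → turn +1·90°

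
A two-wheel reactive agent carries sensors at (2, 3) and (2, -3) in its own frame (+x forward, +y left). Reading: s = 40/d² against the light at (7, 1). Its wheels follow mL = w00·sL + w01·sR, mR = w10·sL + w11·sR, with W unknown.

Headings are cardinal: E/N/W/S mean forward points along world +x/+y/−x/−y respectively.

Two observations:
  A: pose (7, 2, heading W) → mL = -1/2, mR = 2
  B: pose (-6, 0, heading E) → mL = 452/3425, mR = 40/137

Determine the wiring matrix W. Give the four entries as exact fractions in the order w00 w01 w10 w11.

obs A: pose=(7,2,W) → sL=5, sR=2, mL=-1/2, mR=2
obs B: pose=(-6,0,E) → sL=8/25, sR=40/137, mL=452/3425, mR=40/137
sensor matrix S = [[5, 2], [8/25, 40/137]]; det S = 2808/3425
solve [mL_A; mL_B] = S·[w00; w01] and [mR_A; mR_B] = S·[w10; w11]:
  w00 = -1/2, w01 = 1, w10 = 0, w11 = 1

-1/2 1 0 1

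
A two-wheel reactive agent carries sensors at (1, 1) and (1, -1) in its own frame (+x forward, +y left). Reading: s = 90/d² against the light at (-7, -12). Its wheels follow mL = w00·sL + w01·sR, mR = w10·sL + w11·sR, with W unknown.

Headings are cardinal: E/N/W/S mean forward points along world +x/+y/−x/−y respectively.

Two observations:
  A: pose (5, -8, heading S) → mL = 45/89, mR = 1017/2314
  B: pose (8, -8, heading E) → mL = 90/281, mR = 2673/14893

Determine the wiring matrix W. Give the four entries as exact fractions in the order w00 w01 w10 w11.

1 0 -1/2 1

obs A: pose=(5,-8,S) → sL=45/89, sR=9/13, mL=45/89, mR=1017/2314
obs B: pose=(8,-8,E) → sL=90/281, sR=18/53, mL=90/281, mR=2673/14893
sensor matrix S = [[45/89, 9/13], [90/281, 18/53]]; det S = -861840/17231201
solve [mL_A; mL_B] = S·[w00; w01] and [mR_A; mR_B] = S·[w10; w11]:
  w00 = 1, w01 = 0, w10 = -1/2, w11 = 1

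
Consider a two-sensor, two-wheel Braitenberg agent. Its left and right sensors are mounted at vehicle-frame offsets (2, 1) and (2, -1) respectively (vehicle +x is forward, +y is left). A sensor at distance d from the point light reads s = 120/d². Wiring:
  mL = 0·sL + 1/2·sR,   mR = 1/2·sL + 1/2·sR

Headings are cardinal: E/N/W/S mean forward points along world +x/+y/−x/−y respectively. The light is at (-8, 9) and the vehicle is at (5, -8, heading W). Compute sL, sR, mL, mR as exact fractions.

24/89 120/377 60/377 9864/33553

left sensor world pos  = (3, -9); dL² = 445
right sensor world pos = (3, -7); dR² = 377
sL = 120/445 = 24/89
sR = 120/377 = 120/377
mL = 0·sL + 1/2·sR = 60/377
mR = 1/2·sL + 1/2·sR = 9864/33553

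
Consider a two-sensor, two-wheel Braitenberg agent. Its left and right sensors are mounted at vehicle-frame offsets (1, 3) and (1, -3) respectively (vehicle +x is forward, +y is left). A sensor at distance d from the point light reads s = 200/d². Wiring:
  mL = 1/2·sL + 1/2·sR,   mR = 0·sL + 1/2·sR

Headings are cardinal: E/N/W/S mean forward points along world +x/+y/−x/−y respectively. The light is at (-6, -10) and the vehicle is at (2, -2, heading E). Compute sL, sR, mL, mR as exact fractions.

left sensor world pos  = (3, 1); dL² = 202
right sensor world pos = (3, -5); dR² = 106
sL = 200/202 = 100/101
sR = 200/106 = 100/53
mL = 1/2·sL + 1/2·sR = 7700/5353
mR = 0·sL + 1/2·sR = 50/53

100/101 100/53 7700/5353 50/53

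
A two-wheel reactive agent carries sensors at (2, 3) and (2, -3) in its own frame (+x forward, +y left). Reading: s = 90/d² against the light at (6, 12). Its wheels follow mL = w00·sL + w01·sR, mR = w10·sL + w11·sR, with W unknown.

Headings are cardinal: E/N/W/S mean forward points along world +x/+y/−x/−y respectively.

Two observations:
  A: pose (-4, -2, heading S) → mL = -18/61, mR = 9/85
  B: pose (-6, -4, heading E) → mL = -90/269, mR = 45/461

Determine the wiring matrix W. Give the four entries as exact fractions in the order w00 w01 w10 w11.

-1 0 0 1/2

obs A: pose=(-4,-2,S) → sL=18/61, sR=18/85, mL=-18/61, mR=9/85
obs B: pose=(-6,-4,E) → sL=90/269, sR=90/461, mL=-90/269, mR=45/461
sensor matrix S = [[18/61, 18/85], [90/269, 90/461]]; det S = -1702944/128597333
solve [mL_A; mL_B] = S·[w00; w01] and [mR_A; mR_B] = S·[w10; w11]:
  w00 = -1, w01 = 0, w10 = 0, w11 = 1/2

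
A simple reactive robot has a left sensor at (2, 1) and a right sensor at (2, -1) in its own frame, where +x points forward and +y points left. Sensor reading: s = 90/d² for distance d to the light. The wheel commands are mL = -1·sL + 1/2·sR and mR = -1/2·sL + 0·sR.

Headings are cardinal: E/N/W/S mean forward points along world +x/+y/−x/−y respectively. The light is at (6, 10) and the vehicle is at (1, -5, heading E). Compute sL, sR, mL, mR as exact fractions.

18/41 18/53 -585/2173 -9/41

left sensor world pos  = (3, -4); dL² = 205
right sensor world pos = (3, -6); dR² = 265
sL = 90/205 = 18/41
sR = 90/265 = 18/53
mL = -1·sL + 1/2·sR = -585/2173
mR = -1/2·sL + 0·sR = -9/41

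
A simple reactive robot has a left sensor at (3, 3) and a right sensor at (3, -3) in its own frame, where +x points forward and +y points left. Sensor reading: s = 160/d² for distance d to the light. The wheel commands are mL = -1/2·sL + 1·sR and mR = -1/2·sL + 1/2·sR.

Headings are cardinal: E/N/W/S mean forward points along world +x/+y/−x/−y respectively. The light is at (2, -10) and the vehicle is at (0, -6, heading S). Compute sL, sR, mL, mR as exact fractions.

80 80/13 -440/13 -480/13

left sensor world pos  = (3, -9); dL² = 2
right sensor world pos = (-3, -9); dR² = 26
sL = 160/2 = 80
sR = 160/26 = 80/13
mL = -1/2·sL + 1·sR = -440/13
mR = -1/2·sL + 1/2·sR = -480/13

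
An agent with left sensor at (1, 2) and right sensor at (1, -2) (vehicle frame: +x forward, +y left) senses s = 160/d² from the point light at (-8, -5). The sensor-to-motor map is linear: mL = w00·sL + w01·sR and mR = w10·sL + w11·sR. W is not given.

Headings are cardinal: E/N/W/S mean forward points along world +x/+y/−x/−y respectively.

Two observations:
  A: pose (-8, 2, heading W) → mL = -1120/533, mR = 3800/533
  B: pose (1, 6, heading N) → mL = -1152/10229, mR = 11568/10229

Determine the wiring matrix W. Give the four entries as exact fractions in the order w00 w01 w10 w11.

obs A: pose=(-8,2,W) → sL=80/13, sR=80/41, mL=-1120/533, mR=3800/533
obs B: pose=(1,6,N) → sL=160/193, sR=32/53, mL=-1152/10229, mR=11568/10229
sensor matrix S = [[80/13, 80/41], [160/193, 32/53]]; det S = 11438080/5452057
solve [mL_A; mL_B] = S·[w00; w01] and [mR_A; mR_B] = S·[w10; w11]:
  w00 = -1/2, w01 = 1/2, w10 = 1, w11 = 1/2

-1/2 1/2 1 1/2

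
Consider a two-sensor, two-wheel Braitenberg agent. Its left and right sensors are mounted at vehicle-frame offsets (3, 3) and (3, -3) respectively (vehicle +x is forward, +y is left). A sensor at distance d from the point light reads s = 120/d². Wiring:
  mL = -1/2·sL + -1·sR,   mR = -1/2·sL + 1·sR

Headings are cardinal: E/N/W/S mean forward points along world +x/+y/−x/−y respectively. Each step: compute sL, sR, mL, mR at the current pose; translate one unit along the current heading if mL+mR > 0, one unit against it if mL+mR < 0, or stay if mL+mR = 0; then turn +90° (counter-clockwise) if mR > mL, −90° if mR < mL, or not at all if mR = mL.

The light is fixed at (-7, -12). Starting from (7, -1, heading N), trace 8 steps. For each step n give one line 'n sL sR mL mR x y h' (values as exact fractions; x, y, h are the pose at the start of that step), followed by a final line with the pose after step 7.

0 120/317 24/97 -13428/30749 1788/30749 7 -1 N
1 12/17 12/29 -378/493 30/493 7 -2 W
2 120/373 120/193 -56340/71989 33180/71989 8 -2 S
3 3/13 30/97 -1071/2522 489/2522 8 -1 E
4 120/317 24/97 -13428/30749 1788/30749 7 -1 N
5 12/17 12/29 -378/493 30/493 7 -2 W
6 120/373 120/193 -56340/71989 33180/71989 8 -2 S
7 3/13 30/97 -1071/2522 489/2522 8 -1 E
final 7 -1 N

n=0: pose=(7,-1,N); sL=120/317, sR=24/97; mL=-13428/30749, mR=1788/30749; mL+mR=-120/317 → advance -1; mR−mL=48/97 → turn +1·90°
n=1: pose=(7,-2,W); sL=12/17, sR=12/29; mL=-378/493, mR=30/493; mL+mR=-12/17 → advance -1; mR−mL=24/29 → turn +1·90°
n=2: pose=(8,-2,S); sL=120/373, sR=120/193; mL=-56340/71989, mR=33180/71989; mL+mR=-120/373 → advance -1; mR−mL=240/193 → turn +1·90°
n=3: pose=(8,-1,E); sL=3/13, sR=30/97; mL=-1071/2522, mR=489/2522; mL+mR=-3/13 → advance -1; mR−mL=60/97 → turn +1·90°
n=4: pose=(7,-1,N); sL=120/317, sR=24/97; mL=-13428/30749, mR=1788/30749; mL+mR=-120/317 → advance -1; mR−mL=48/97 → turn +1·90°
n=5: pose=(7,-2,W); sL=12/17, sR=12/29; mL=-378/493, mR=30/493; mL+mR=-12/17 → advance -1; mR−mL=24/29 → turn +1·90°
n=6: pose=(8,-2,S); sL=120/373, sR=120/193; mL=-56340/71989, mR=33180/71989; mL+mR=-120/373 → advance -1; mR−mL=240/193 → turn +1·90°
n=7: pose=(8,-1,E); sL=3/13, sR=30/97; mL=-1071/2522, mR=489/2522; mL+mR=-3/13 → advance -1; mR−mL=60/97 → turn +1·90°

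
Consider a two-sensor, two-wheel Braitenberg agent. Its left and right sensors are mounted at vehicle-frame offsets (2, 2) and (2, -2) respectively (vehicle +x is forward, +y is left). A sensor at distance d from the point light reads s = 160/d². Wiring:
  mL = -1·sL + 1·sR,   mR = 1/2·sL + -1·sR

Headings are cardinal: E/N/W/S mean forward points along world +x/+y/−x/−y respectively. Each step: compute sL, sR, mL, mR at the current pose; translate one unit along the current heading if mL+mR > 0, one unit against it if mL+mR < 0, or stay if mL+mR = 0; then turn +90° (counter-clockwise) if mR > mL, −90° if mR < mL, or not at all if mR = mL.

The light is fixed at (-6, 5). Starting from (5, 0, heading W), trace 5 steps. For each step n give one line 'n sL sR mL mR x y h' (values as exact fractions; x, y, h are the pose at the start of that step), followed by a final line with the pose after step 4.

0 16/13 16/9 64/117 -136/117 5 0 W
1 160/109 32/41 -3072/4469 -208/4469 6 0 N
2 40/41 40/29 480/1189 -1060/1189 6 -1 W
3 160/137 160/241 -16640/33017 -2640/33017 7 -1 N
4 80/101 80/73 2240/7373 -5160/7373 7 -2 W
final 8 -2 N

n=0: pose=(5,0,W); sL=16/13, sR=16/9; mL=64/117, mR=-136/117; mL+mR=-8/13 → advance -1; mR−mL=-200/117 → turn -1·90°
n=1: pose=(6,0,N); sL=160/109, sR=32/41; mL=-3072/4469, mR=-208/4469; mL+mR=-80/109 → advance -1; mR−mL=2864/4469 → turn +1·90°
n=2: pose=(6,-1,W); sL=40/41, sR=40/29; mL=480/1189, mR=-1060/1189; mL+mR=-20/41 → advance -1; mR−mL=-1540/1189 → turn -1·90°
n=3: pose=(7,-1,N); sL=160/137, sR=160/241; mL=-16640/33017, mR=-2640/33017; mL+mR=-80/137 → advance -1; mR−mL=14000/33017 → turn +1·90°
n=4: pose=(7,-2,W); sL=80/101, sR=80/73; mL=2240/7373, mR=-5160/7373; mL+mR=-40/101 → advance -1; mR−mL=-7400/7373 → turn -1·90°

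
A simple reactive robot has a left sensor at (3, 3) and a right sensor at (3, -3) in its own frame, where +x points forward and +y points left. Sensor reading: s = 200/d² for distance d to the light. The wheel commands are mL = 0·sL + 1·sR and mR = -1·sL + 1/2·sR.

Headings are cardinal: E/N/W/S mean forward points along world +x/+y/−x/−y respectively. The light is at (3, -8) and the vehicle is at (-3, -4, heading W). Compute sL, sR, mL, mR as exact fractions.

left sensor world pos  = (-6, -7); dL² = 82
right sensor world pos = (-6, -1); dR² = 130
sL = 200/82 = 100/41
sR = 200/130 = 20/13
mL = 0·sL + 1·sR = 20/13
mR = -1·sL + 1/2·sR = -890/533

100/41 20/13 20/13 -890/533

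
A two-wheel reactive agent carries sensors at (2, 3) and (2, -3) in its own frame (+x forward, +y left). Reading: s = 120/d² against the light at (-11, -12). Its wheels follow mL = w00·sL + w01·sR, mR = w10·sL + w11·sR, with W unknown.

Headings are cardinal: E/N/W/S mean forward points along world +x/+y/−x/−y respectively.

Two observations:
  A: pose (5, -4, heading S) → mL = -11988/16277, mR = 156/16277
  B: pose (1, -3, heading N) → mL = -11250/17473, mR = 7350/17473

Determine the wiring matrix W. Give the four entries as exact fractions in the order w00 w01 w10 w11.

obs A: pose=(5,-4,S) → sL=120/397, sR=24/41, mL=-11988/16277, mR=156/16277
obs B: pose=(1,-3,N) → sL=60/101, sR=60/173, mL=-11250/17473, mR=7350/17473
sensor matrix S = [[120/397, 24/41], [60/101, 60/173]]; det S = -69085440/284408021
solve [mL_A; mL_B] = S·[w00; w01] and [mR_A; mR_B] = S·[w10; w11]:
  w00 = -1/2, w01 = -1, w10 = 1, w11 = -1/2

-1/2 -1 1 -1/2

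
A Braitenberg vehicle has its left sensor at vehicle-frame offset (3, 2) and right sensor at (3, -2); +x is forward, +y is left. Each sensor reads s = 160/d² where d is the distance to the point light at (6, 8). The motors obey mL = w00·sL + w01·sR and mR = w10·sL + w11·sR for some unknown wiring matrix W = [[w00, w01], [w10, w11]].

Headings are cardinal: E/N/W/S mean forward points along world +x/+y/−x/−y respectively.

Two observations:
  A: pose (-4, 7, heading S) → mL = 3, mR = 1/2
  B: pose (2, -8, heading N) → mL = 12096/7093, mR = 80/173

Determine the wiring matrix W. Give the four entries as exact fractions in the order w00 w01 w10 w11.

obs A: pose=(-4,7,S) → sL=2, sR=1, mL=3, mR=1/2
obs B: pose=(2,-8,N) → sL=32/41, sR=160/173, mL=12096/7093, mR=80/173
sensor matrix S = [[2, 1], [32/41, 160/173]]; det S = 7584/7093
solve [mL_A; mL_B] = S·[w00; w01] and [mR_A; mR_B] = S·[w10; w11]:
  w00 = 1, w01 = 1, w10 = 0, w11 = 1/2

1 1 0 1/2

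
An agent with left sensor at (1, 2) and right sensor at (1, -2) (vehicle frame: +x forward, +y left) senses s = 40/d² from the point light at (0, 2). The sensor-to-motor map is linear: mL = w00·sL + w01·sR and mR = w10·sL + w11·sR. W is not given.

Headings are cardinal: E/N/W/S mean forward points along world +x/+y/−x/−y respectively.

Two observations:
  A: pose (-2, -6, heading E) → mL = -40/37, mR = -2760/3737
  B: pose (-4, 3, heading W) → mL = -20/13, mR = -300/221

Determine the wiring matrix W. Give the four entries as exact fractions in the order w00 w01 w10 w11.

obs A: pose=(-2,-6,E) → sL=40/37, sR=40/101, mL=-40/37, mR=-2760/3737
obs B: pose=(-4,3,W) → sL=20/13, sR=20/17, mL=-20/13, mR=-300/221
sensor matrix S = [[40/37, 40/101], [20/13, 20/17]]; det S = 547200/825877
solve [mL_A; mL_B] = S·[w00; w01] and [mR_A; mR_B] = S·[w10; w11]:
  w00 = -1, w01 = 0, w10 = -1/2, w11 = -1/2

-1 0 -1/2 -1/2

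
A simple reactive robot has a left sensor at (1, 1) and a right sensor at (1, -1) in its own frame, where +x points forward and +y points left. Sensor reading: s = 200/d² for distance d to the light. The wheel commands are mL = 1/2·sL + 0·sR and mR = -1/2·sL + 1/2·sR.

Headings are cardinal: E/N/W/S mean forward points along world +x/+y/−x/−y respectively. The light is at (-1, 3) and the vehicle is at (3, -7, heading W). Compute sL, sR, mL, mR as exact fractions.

left sensor world pos  = (2, -8); dL² = 130
right sensor world pos = (2, -6); dR² = 90
sL = 200/130 = 20/13
sR = 200/90 = 20/9
mL = 1/2·sL + 0·sR = 10/13
mR = -1/2·sL + 1/2·sR = 40/117

20/13 20/9 10/13 40/117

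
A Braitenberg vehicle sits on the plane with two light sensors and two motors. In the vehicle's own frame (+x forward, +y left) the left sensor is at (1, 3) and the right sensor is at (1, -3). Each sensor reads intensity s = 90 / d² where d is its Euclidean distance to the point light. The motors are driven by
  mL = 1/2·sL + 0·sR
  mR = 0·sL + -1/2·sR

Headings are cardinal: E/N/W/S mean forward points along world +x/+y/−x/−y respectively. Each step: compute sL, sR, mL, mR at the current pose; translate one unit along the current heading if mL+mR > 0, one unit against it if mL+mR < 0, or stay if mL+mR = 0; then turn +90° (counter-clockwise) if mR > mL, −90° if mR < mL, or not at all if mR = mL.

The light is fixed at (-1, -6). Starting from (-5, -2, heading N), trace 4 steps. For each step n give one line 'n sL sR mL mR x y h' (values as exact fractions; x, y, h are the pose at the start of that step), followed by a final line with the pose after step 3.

n=0: pose=(-5,-2,N); sL=45/37, sR=45/13; mL=45/74, mR=-45/26; mL+mR=-540/481 → advance -1; mR−mL=-1125/481 → turn -1·90°
n=1: pose=(-5,-3,E); sL=2, sR=10; mL=1, mR=-5; mL+mR=-4 → advance -1; mR−mL=-6 → turn -1·90°
n=2: pose=(-6,-3,S); sL=45/4, sR=45/34; mL=45/8, mR=-45/68; mL+mR=675/136 → advance +1; mR−mL=-855/136 → turn -1·90°
n=3: pose=(-6,-4,W); sL=90/37, sR=90/61; mL=45/37, mR=-45/61; mL+mR=1080/2257 → advance +1; mR−mL=-4410/2257 → turn -1·90°

0 45/37 45/13 45/74 -45/26 -5 -2 N
1 2 10 1 -5 -5 -3 E
2 45/4 45/34 45/8 -45/68 -6 -3 S
3 90/37 90/61 45/37 -45/61 -6 -4 W
final -7 -4 N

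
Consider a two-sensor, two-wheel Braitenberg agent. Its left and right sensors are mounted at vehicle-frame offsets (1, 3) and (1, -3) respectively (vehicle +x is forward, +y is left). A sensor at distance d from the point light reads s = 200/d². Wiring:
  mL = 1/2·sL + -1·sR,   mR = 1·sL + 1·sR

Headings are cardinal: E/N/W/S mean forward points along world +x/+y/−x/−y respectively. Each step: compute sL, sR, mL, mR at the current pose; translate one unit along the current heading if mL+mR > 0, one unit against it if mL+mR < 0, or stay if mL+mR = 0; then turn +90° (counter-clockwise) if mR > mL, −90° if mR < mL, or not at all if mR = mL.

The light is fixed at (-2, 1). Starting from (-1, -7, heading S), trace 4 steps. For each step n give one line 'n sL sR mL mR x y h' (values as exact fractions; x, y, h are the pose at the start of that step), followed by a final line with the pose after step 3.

n=0: pose=(-1,-7,S); sL=200/97, sR=40/17; mL=-2180/1649, mR=7280/1649; mL+mR=300/97 → advance +1; mR−mL=9460/1649 → turn +1·90°
n=1: pose=(-1,-8,E); sL=5, sR=50/37; mL=85/74, mR=235/37; mL+mR=15/2 → advance +1; mR−mL=385/74 → turn +1·90°
n=2: pose=(0,-8,N); sL=40/13, sR=200/89; mL=-820/1157, mR=6160/1157; mL+mR=60/13 → advance +1; mR−mL=6980/1157 → turn +1·90°
n=3: pose=(0,-7,W); sL=100/61, sR=100/13; mL=-5450/793, mR=7400/793; mL+mR=150/61 → advance +1; mR−mL=12850/793 → turn +1·90°

0 200/97 40/17 -2180/1649 7280/1649 -1 -7 S
1 5 50/37 85/74 235/37 -1 -8 E
2 40/13 200/89 -820/1157 6160/1157 0 -8 N
3 100/61 100/13 -5450/793 7400/793 0 -7 W
final -1 -7 S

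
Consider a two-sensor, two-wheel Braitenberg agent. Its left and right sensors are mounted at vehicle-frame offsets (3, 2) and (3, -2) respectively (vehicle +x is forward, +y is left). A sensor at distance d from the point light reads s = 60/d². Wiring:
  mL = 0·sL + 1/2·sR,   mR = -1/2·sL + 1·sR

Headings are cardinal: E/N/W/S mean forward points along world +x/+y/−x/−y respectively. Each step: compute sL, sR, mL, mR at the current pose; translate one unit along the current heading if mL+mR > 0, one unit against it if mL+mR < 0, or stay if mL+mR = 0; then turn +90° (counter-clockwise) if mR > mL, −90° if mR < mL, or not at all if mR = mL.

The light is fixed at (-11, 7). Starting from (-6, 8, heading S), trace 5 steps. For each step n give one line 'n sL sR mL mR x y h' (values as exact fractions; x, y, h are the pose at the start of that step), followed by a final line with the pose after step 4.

n=0: pose=(-6,8,S); sL=60/53, sR=60/13; mL=30/13, mR=2790/689; mL+mR=4380/689 → advance +1; mR−mL=1200/689 → turn +1·90°
n=1: pose=(-6,7,E); sL=15/17, sR=15/17; mL=15/34, mR=15/34; mL+mR=15/17 → advance +1; mR−mL=0 → turn +0·90°
n=2: pose=(-5,7,E); sL=12/17, sR=12/17; mL=6/17, mR=6/17; mL+mR=12/17 → advance +1; mR−mL=0 → turn +0·90°
n=3: pose=(-4,7,E); sL=15/26, sR=15/26; mL=15/52, mR=15/52; mL+mR=15/26 → advance +1; mR−mL=0 → turn +0·90°
n=4: pose=(-3,7,E); sL=12/25, sR=12/25; mL=6/25, mR=6/25; mL+mR=12/25 → advance +1; mR−mL=0 → turn +0·90°

0 60/53 60/13 30/13 2790/689 -6 8 S
1 15/17 15/17 15/34 15/34 -6 7 E
2 12/17 12/17 6/17 6/17 -5 7 E
3 15/26 15/26 15/52 15/52 -4 7 E
4 12/25 12/25 6/25 6/25 -3 7 E
final -2 7 E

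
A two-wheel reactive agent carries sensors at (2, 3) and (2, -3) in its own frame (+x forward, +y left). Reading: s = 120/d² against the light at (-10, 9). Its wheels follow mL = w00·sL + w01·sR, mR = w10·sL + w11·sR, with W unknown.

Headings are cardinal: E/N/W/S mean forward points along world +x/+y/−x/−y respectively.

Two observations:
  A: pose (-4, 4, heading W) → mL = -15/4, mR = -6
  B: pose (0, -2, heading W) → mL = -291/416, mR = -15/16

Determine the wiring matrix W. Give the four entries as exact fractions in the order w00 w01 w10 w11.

-1/2 -1/2 0 -1

obs A: pose=(-4,4,W) → sL=3/2, sR=6, mL=-15/4, mR=-6
obs B: pose=(0,-2,W) → sL=6/13, sR=15/16, mL=-291/416, mR=-15/16
sensor matrix S = [[3/2, 6], [6/13, 15/16]]; det S = -567/416
solve [mL_A; mL_B] = S·[w00; w01] and [mR_A; mR_B] = S·[w10; w11]:
  w00 = -1/2, w01 = -1/2, w10 = 0, w11 = -1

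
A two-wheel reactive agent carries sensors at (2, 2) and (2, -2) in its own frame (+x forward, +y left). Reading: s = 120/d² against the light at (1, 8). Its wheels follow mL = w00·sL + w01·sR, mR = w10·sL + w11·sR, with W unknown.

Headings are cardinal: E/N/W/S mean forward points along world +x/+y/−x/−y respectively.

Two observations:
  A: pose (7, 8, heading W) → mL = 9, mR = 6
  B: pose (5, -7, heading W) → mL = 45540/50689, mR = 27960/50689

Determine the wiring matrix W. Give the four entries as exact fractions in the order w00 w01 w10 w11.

obs A: pose=(7,8,W) → sL=6, sR=6, mL=9, mR=6
obs B: pose=(5,-7,W) → sL=120/293, sR=120/173, mL=45540/50689, mR=27960/50689
sensor matrix S = [[6, 6], [120/293, 120/173]]; det S = 86400/50689
solve [mL_A; mL_B] = S·[w00; w01] and [mR_A; mR_B] = S·[w10; w11]:
  w00 = 1/2, w01 = 1, w10 = 1/2, w11 = 1/2

1/2 1 1/2 1/2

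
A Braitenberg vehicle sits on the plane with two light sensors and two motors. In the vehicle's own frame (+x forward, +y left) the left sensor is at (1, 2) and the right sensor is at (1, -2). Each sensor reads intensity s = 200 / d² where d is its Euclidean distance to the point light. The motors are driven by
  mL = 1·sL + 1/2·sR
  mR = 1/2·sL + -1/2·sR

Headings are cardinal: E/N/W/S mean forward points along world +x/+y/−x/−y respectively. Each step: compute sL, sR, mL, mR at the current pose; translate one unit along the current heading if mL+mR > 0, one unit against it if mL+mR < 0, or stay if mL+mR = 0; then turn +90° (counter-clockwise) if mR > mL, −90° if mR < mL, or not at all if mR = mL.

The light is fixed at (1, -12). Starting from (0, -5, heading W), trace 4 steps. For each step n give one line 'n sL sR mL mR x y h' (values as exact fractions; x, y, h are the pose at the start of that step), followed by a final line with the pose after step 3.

n=0: pose=(0,-5,W); sL=200/29, sR=40/17; mL=3980/493, mR=1120/493; mL+mR=300/29 → advance +1; mR−mL=-2860/493 → turn -1·90°
n=1: pose=(-1,-5,N); sL=5/2, sR=25/8; mL=65/16, mR=-5/16; mL+mR=15/4 → advance +1; mR−mL=-35/8 → turn -1·90°
n=2: pose=(-1,-4,E); sL=200/101, sR=200/37; mL=17500/3737, mR=-6400/3737; mL+mR=300/101 → advance +1; mR−mL=-23900/3737 → turn -1·90°
n=3: pose=(0,-4,S); sL=4, sR=100/29; mL=166/29, mR=8/29; mL+mR=6 → advance +1; mR−mL=-158/29 → turn -1·90°

0 200/29 40/17 3980/493 1120/493 0 -5 W
1 5/2 25/8 65/16 -5/16 -1 -5 N
2 200/101 200/37 17500/3737 -6400/3737 -1 -4 E
3 4 100/29 166/29 8/29 0 -4 S
final 0 -5 W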